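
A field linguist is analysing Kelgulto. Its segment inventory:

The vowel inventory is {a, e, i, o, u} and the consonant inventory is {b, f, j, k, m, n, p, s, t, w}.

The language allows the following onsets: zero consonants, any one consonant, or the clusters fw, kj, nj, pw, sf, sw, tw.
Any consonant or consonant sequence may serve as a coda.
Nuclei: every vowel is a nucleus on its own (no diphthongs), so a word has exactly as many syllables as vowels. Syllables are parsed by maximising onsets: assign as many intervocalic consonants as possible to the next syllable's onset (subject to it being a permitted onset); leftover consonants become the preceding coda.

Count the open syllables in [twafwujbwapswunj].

Nuclei (vowels): a, u, a, u → 4 syllables.
/a…u/ gap (V1→V2): cluster /fw/ — /fw/ is itself a permitted onset, so the whole cluster goes right; preceding coda = ∅.
/u…a/ gap (V2→V3): /jbw/ — longest licit onset from the right is /w/, leaving /jb/ as coda.
/a…u/ gap (V3→V4): /psw/; trying suffixes from longest down, /sw/ is the first permitted one, so coda /p/ | onset /sw/.
Result: twa.fwujb.wap.swunj.
Classifying each syllable: /twa/ (open), /fwujb/ (closed), /wap/ (closed), /swunj/ (closed).
Open syllables: 1.

1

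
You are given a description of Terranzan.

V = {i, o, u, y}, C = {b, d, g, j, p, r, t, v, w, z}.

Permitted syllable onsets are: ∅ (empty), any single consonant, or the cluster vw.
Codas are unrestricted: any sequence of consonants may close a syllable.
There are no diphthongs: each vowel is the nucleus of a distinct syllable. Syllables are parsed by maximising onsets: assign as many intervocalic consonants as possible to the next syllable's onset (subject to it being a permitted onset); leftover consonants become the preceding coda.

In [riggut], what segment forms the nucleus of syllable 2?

u

Nuclei (vowels): i, u → 2 syllables.
The second nucleus (vowel 2 from the left) is /u/.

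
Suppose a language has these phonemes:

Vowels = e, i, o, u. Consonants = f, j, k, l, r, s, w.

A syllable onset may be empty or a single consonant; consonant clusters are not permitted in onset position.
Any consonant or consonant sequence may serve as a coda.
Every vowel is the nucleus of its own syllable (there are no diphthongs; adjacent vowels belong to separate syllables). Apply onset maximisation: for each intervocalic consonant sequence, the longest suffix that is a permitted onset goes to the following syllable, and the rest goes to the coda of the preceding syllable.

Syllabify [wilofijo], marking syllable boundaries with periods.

Vowels present: i, o, i, o; each is a nucleus, giving 4 syllables.
σ1/σ2 boundary: just /l/ — single C goes to the following onset.
σ2/σ3 boundary: /f/ is a single consonant, so it becomes the next onset.
σ3/σ4 boundary: /j/ is a single consonant, so it becomes the next onset.

wi.lo.fi.jo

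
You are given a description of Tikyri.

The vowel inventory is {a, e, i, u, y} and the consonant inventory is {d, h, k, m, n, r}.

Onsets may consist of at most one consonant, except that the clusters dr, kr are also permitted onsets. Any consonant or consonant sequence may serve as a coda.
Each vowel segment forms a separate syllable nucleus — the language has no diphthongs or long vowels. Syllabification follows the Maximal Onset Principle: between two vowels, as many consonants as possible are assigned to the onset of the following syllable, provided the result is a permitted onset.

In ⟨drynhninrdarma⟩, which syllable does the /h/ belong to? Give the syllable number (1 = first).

1

The vowels are y, i, a, a — 4 nuclei, so 4 syllables.
V1 /y/ – V2 /i/: /nhn/ — longest licit onset from the right is /n/, leaving /nh/ as coda.
V2 /i/ – V3 /a/: /nrd/ splits as /nr/ + /d/ (/d/ is the longest suffix that is a licit onset).
V3 /a/ – V4 /a/: /rm/; trying suffixes from longest down, /m/ is the first permitted one, so coda /r/ | onset /m/.
Putting it together: drynh.ninr.dar.ma.
The /h/ is in the coda of syllable 1 (/drynh/).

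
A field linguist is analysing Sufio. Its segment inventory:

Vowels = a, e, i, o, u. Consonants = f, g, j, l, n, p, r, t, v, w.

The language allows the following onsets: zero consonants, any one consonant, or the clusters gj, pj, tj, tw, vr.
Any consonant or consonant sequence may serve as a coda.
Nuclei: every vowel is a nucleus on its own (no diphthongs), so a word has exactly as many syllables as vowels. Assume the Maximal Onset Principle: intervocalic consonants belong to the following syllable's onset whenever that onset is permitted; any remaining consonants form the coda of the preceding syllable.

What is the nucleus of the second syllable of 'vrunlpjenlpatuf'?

Nuclei (vowels): u, e, a, u → 4 syllables.
The second nucleus (vowel 2 from the left) is /e/.

e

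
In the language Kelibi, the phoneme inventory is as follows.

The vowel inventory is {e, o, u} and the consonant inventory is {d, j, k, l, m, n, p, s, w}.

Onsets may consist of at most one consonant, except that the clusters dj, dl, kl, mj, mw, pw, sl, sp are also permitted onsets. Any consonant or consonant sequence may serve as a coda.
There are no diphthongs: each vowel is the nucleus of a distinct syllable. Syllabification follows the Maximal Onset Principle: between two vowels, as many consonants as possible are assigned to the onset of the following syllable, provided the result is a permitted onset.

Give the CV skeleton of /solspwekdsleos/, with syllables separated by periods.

Nuclei (vowels): o, e, e, o → 4 syllables.
σ1/σ2 boundary: /lspw/ — longest licit onset from the right is /pw/, leaving /ls/ as coda.
σ2/σ3 boundary: /kdsl/ splits as /kd/ + /sl/ (/sl/ is the longest suffix that is a licit onset).
σ3/σ4 boundary: no consonants, so the boundary falls immediately after /e/.
Putting it together: sols.pwekd.sle.os.
Mapping each syllable to C/V: /sols/ → CVCC, /pwekd/ → CCVCC, /sle/ → CCV, /os/ → VC.

CVCC.CCVCC.CCV.VC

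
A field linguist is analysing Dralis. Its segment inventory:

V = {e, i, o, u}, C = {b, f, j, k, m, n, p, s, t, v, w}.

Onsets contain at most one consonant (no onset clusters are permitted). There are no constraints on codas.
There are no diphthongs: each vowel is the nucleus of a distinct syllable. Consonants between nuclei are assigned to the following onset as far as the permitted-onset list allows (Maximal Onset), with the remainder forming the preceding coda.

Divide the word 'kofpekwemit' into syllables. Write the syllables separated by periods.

kof.pek.we.mit

Vowels present: o, e, e, i; each is a nucleus, giving 4 syllables.
V1 /o/ – V2 /e/: /fp/ splits as /f/ + /p/ (/p/ is the longest suffix that is a licit onset).
V2 /e/ – V3 /e/: /kw/ splits as /k/ + /w/ (/w/ is the longest suffix that is a licit onset).
V3 /e/ – V4 /i/: /m/ is a single consonant, so it becomes the next onset.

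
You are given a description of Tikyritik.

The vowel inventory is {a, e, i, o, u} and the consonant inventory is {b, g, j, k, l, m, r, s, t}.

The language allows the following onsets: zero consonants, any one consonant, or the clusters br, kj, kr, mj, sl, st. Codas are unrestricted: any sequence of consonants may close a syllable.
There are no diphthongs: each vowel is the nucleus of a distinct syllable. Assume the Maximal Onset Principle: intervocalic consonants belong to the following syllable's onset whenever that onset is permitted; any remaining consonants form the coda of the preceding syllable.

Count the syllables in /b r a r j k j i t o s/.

3

The vowels are a, i, o — 3 nuclei, so 3 syllables.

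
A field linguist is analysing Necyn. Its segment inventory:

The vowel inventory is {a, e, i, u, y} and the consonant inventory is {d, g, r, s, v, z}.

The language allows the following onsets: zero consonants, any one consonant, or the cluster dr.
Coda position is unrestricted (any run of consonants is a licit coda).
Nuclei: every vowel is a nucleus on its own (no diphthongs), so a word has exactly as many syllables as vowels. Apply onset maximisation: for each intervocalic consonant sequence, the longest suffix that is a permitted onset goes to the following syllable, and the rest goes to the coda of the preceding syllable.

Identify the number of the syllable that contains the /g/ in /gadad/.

1

Vowels present: a, a; each is a nucleus, giving 2 syllables.
V1 /a/ – V2 /a/: /d/ is a single consonant, so it becomes the next onset.
Putting it together: ga.dad.
The /g/ is in the onset of syllable 1 (/ga/).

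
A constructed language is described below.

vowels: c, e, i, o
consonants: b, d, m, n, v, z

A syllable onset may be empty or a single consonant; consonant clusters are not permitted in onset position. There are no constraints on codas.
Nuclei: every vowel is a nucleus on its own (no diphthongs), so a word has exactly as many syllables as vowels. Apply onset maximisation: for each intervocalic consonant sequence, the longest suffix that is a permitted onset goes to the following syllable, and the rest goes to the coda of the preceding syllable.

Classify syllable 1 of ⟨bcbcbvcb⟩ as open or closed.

Vowels present: c, c, c; each is a nucleus, giving 3 syllables.
Between /c/ (V1) and /c/ (V2): /b/ is a single consonant, so it becomes the next onset.
Between /c/ (V2) and /c/ (V3): /bv/ splits as /b/ + /v/ (/v/ is the longest suffix that is a licit onset).
So the parse is bc.bcb.vcb.
Syllable 1 is /bc/; it ends in its nucleus with no coda, so it is open.

open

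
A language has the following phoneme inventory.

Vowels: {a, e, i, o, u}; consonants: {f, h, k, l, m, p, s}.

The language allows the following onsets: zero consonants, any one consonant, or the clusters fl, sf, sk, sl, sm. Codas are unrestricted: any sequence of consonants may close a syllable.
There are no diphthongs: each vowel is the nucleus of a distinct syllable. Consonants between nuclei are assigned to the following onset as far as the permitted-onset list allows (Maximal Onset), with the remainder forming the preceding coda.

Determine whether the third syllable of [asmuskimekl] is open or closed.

open

Nuclei (vowels): a, u, i, e → 4 syllables.
V1 /a/ – V2 /u/: /sm/ — entire cluster is a permitted onset → onset /sm/, coda ∅.
V2 /u/ – V3 /i/: /sk/ is a licit onset in full, so it all attaches to the next syllable.
V3 /i/ – V4 /e/: /m/ → onset of the next syllable (single consonants are always licit onsets).
So the parse is a.smu.ski.mekl.
Syllable 3 is /ski/; it ends in its nucleus with no coda, so it is open.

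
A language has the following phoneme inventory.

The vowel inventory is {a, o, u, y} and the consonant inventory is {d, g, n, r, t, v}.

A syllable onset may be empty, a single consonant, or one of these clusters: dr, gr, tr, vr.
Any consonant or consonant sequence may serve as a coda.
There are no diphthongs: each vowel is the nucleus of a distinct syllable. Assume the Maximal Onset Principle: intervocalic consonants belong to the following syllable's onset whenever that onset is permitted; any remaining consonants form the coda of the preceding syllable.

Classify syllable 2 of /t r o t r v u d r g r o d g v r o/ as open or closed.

closed

Nuclei (vowels): o, u, o, o → 4 syllables.
V1 /o/ – V2 /u/: /trv/ — longest licit onset from the right is /v/, leaving /tr/ as coda.
V2 /u/ – V3 /o/: cluster /drgr/ — the longest permitted-onset suffix is /gr/; onset = /gr/, preceding coda = /dr/.
V3 /o/ – V4 /o/: /dgvr/ — longest licit onset from the right is /vr/, leaving /dg/ as coda.
Result: trotr.vudr.grodg.vro.
Syllable 2 is /vudr/ with coda /dr/, so it is closed.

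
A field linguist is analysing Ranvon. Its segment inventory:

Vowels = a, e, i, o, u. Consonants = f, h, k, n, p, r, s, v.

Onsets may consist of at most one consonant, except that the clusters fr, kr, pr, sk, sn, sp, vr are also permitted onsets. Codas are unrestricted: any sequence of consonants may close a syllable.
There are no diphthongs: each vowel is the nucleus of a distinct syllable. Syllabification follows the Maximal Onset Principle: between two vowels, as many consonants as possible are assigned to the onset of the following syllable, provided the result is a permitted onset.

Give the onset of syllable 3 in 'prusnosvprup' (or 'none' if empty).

The vowels are u, o, u — 3 nuclei, so 3 syllables.
V1 /u/ – V2 /o/: cluster /sn/ — /sn/ is itself a permitted onset, so the whole cluster goes right; preceding coda = ∅.
V2 /o/ – V3 /u/: cluster /svpr/ — the longest permitted-onset suffix is /pr/; onset = /pr/, preceding coda = /sv/.
Syllabification: pru.snosv.prup.
Syllable 3 is /prup/: onset /pr/, nucleus /u/, coda /p/.

pr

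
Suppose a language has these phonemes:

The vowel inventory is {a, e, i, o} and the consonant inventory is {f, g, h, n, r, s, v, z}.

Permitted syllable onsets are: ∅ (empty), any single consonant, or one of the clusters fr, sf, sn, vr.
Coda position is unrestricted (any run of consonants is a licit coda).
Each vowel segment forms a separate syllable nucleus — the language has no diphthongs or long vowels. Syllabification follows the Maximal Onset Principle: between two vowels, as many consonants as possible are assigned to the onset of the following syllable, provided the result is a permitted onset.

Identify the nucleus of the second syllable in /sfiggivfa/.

Vowels present: i, i, a; each is a nucleus, giving 3 syllables.
The second nucleus (vowel 2 from the left) is /i/.

i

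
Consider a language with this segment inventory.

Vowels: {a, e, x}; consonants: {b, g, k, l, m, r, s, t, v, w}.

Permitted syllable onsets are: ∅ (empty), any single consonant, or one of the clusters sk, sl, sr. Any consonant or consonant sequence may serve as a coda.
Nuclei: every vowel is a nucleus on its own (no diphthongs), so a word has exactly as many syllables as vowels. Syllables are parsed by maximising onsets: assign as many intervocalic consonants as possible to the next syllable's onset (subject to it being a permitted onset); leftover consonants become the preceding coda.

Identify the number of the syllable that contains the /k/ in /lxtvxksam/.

Nuclei (vowels): x, x, a → 3 syllables.
/x…x/ gap (V1→V2): /tv/ splits as /t/ + /v/ (/v/ is the longest suffix that is a licit onset).
/x…a/ gap (V2→V3): /ks/; trying suffixes from longest down, /s/ is the first permitted one, so coda /k/ | onset /s/.
Syllabification: lxt.vxk.sam.
The /k/ is in the coda of syllable 2 (/vxk/).

2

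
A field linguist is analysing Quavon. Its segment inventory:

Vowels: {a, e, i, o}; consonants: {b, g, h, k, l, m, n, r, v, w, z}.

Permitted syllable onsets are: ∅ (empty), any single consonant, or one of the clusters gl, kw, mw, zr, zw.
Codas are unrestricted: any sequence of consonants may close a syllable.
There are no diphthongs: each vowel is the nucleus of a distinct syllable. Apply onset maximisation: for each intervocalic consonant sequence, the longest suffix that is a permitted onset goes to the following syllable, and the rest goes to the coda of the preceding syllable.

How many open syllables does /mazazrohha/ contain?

3

The vowels are a, a, o, a — 4 nuclei, so 4 syllables.
/a…a/ gap (V1→V2): /z/ is a single consonant, so it becomes the next onset.
/a…o/ gap (V2→V3): /zr/ is a licit onset in full, so it all attaches to the next syllable.
/o…a/ gap (V3→V4): /hh/ — longest licit onset from the right is /h/, leaving /h/ as coda.
So the parse is ma.za.zroh.ha.
Classifying each syllable: /ma/ (open), /za/ (open), /zroh/ (closed), /ha/ (open).
Open syllables: 3.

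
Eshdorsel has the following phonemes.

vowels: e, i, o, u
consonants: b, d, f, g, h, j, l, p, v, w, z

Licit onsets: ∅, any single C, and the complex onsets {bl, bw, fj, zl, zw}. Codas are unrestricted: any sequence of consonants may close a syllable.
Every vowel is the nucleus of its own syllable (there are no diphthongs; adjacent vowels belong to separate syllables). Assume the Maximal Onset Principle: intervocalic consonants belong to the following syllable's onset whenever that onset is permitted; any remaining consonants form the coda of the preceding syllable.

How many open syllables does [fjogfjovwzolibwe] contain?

Vowels present: o, o, o, i, e; each is a nucleus, giving 5 syllables.
/o…o/ gap (V1→V2): cluster /gfj/ — the longest permitted-onset suffix is /fj/; onset = /fj/, preceding coda = /g/.
/o…o/ gap (V2→V3): /vwz/ splits as /vw/ + /z/ (/z/ is the longest suffix that is a licit onset).
/o…i/ gap (V3→V4): just /l/ — single C goes to the following onset.
/i…e/ gap (V4→V5): cluster /bw/ — /bw/ is itself a permitted onset, so the whole cluster goes right; preceding coda = ∅.
Putting it together: fjog.fjovw.zo.li.bwe.
Classifying each syllable: /fjog/ (closed), /fjovw/ (closed), /zo/ (open), /li/ (open), /bwe/ (open).
Open syllables: 3.

3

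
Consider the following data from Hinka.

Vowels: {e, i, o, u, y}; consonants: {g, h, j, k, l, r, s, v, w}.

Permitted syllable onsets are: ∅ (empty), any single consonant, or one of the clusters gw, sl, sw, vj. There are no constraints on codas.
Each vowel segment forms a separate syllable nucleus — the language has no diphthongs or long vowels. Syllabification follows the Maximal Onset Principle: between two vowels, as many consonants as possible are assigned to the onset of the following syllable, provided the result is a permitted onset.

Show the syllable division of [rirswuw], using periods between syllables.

The vowels are i, u — 2 nuclei, so 2 syllables.
/i…u/ gap (V1→V2): /rsw/; trying suffixes from longest down, /sw/ is the first permitted one, so coda /r/ | onset /sw/.

rir.swuw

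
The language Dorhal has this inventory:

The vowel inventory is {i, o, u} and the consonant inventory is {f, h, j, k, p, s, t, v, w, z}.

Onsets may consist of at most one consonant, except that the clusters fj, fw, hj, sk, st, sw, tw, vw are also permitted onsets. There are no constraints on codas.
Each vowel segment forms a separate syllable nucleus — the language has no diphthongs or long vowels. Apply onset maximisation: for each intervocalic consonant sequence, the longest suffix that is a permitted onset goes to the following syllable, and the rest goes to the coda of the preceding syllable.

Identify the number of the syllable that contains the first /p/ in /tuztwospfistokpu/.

Vowels present: u, o, i, o, u; each is a nucleus, giving 5 syllables.
V1 /u/ – V2 /o/: cluster /ztw/ — the longest permitted-onset suffix is /tw/; onset = /tw/, preceding coda = /z/.
V2 /o/ – V3 /i/: /spf/ splits as /sp/ + /f/ (/f/ is the longest suffix that is a licit onset).
V3 /i/ – V4 /o/: /st/ — entire cluster is a permitted onset → onset /st/, coda ∅.
V4 /o/ – V5 /u/: /kp/ splits as /k/ + /p/ (/p/ is the longest suffix that is a licit onset).
Result: tuz.twosp.fi.stok.pu.
The first /p/ is in the coda of syllable 2 (/twosp/).

2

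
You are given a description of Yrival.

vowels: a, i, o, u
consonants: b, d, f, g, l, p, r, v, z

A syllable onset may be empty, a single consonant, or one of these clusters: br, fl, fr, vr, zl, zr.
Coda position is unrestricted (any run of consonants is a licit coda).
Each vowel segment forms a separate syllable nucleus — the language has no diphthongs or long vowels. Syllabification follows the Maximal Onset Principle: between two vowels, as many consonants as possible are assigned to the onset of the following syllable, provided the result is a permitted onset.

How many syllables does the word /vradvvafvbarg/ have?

3

The vowels are a, a, a — 3 nuclei, so 3 syllables.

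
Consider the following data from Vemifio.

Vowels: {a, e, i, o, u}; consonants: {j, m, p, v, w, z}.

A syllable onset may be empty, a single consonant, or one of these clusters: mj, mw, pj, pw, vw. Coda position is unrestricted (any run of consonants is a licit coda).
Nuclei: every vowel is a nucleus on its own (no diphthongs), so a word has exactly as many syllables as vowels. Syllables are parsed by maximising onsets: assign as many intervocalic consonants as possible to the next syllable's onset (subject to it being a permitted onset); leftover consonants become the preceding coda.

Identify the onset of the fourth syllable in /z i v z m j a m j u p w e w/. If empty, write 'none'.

pw

Vowels present: i, a, u, e; each is a nucleus, giving 4 syllables.
Between /i/ (V1) and /a/ (V2): /vzmj/ splits as /vz/ + /mj/ (/mj/ is the longest suffix that is a licit onset).
Between /a/ (V2) and /u/ (V3): cluster /mj/ — /mj/ is itself a permitted onset, so the whole cluster goes right; preceding coda = ∅.
Between /u/ (V3) and /e/ (V4): /pw/ is a licit onset in full, so it all attaches to the next syllable.
So the parse is zivz.mja.mju.pwew.
Syllable 4 is /pwew/: onset /pw/, nucleus /e/, coda /w/.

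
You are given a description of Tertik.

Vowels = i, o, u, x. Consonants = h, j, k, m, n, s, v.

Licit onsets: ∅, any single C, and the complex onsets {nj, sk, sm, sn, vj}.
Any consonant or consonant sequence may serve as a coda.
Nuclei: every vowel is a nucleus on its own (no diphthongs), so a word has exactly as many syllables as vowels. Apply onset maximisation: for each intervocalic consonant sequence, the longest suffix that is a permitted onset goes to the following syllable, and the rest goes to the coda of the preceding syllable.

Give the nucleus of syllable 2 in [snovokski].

Vowels present: o, o, i; each is a nucleus, giving 3 syllables.
The second nucleus (vowel 2 from the left) is /o/.

o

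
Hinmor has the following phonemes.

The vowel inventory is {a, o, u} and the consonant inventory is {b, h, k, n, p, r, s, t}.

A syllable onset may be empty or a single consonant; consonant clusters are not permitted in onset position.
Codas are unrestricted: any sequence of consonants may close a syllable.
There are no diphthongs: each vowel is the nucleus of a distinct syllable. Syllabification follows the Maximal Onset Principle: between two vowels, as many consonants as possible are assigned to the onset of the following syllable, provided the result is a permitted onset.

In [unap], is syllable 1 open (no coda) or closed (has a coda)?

open

Vowels present: u, a; each is a nucleus, giving 2 syllables.
V1 /u/ – V2 /a/: /n/ → onset of the next syllable (single consonants are always licit onsets).
Result: u.nap.
Syllable 1 is /u/; it ends in its nucleus with no coda, so it is open.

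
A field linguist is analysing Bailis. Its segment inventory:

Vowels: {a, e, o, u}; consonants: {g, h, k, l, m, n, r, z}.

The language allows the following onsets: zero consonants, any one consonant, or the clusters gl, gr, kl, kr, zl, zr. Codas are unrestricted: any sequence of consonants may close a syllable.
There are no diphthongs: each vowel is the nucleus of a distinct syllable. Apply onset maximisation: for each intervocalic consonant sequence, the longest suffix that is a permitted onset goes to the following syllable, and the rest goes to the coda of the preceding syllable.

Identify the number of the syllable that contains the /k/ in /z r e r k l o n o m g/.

Nuclei (vowels): e, o, o → 3 syllables.
Between /e/ (V1) and /o/ (V2): /rkl/; trying suffixes from longest down, /kl/ is the first permitted one, so coda /r/ | onset /kl/.
Between /o/ (V2) and /o/ (V3): /n/ → onset of the next syllable (single consonants are always licit onsets).
Putting it together: zrer.klo.nomg.
The /k/ is in the onset of syllable 2 (/klo/).

2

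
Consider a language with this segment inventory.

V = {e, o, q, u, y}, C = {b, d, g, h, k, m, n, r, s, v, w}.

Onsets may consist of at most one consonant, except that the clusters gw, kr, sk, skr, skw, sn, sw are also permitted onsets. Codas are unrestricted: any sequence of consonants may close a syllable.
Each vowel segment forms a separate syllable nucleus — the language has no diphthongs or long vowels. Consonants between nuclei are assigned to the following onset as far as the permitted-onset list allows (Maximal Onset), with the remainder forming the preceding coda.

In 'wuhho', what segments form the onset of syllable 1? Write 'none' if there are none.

w

The vowels are u, o — 2 nuclei, so 2 syllables.
Between /u/ (V1) and /o/ (V2): /hh/ — longest licit onset from the right is /h/, leaving /h/ as coda.
Result: wuh.ho.
Syllable 1 is /wuh/: onset /w/, nucleus /u/, coda /h/.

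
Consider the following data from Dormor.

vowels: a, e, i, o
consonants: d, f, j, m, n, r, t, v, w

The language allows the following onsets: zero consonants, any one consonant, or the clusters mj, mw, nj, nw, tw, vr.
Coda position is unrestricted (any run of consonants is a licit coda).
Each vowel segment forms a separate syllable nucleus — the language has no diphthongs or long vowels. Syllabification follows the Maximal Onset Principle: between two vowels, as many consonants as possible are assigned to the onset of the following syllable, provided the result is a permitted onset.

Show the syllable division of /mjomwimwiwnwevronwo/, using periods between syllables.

mjo.mwi.mwiw.nwe.vro.nwo

Vowels present: o, i, i, e, o, o; each is a nucleus, giving 6 syllables.
Between /o/ (V1) and /i/ (V2): cluster /mw/ — /mw/ is itself a permitted onset, so the whole cluster goes right; preceding coda = ∅.
Between /i/ (V2) and /i/ (V3): /mw/ is a licit onset in full, so it all attaches to the next syllable.
Between /i/ (V3) and /e/ (V4): /wnw/; trying suffixes from longest down, /nw/ is the first permitted one, so coda /w/ | onset /nw/.
Between /e/ (V4) and /o/ (V5): /vr/ is a licit onset in full, so it all attaches to the next syllable.
Between /o/ (V5) and /o/ (V6): /nw/ — entire cluster is a permitted onset → onset /nw/, coda ∅.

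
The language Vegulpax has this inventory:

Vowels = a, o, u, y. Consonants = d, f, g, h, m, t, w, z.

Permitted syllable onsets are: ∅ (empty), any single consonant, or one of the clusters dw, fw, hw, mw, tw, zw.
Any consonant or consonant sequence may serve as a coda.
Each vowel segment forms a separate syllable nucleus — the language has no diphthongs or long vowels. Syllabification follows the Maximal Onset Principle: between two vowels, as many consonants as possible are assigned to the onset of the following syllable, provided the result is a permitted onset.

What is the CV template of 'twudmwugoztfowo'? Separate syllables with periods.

Nuclei (vowels): u, u, o, o, o → 5 syllables.
σ1/σ2 boundary: cluster /dmw/ — the longest permitted-onset suffix is /mw/; onset = /mw/, preceding coda = /d/.
σ2/σ3 boundary: /g/ → onset of the next syllable (single consonants are always licit onsets).
σ3/σ4 boundary: /ztf/ splits as /zt/ + /f/ (/f/ is the longest suffix that is a licit onset).
σ4/σ5 boundary: just /w/ — single C goes to the following onset.
Result: twud.mwu.gozt.fo.wo.
Mapping each syllable to C/V: /twud/ → CCVC, /mwu/ → CCV, /gozt/ → CVCC, /fo/ → CV, /wo/ → CV.

CCVC.CCV.CVCC.CV.CV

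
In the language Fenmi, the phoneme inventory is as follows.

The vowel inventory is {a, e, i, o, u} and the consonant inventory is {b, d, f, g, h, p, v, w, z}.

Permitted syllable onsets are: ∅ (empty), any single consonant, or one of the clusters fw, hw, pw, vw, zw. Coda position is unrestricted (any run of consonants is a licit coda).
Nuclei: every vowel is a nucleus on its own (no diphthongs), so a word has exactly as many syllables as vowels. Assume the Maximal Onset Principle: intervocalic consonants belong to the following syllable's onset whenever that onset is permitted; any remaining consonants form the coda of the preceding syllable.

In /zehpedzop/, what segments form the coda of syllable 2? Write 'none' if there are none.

d

Nuclei (vowels): e, e, o → 3 syllables.
/e…e/ gap (V1→V2): /hp/; trying suffixes from longest down, /p/ is the first permitted one, so coda /h/ | onset /p/.
/e…o/ gap (V2→V3): /dz/ splits as /d/ + /z/ (/z/ is the longest suffix that is a licit onset).
Putting it together: zeh.ped.zop.
Syllable 2 is /ped/: onset /p/, nucleus /e/, coda /d/.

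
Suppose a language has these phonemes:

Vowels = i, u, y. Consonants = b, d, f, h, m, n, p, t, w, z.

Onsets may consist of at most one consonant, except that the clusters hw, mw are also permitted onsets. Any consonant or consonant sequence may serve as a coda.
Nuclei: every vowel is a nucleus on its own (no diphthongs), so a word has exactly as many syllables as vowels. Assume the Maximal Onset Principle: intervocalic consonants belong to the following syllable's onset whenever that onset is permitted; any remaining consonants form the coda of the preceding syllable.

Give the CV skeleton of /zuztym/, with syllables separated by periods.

CVC.CVC

Nuclei (vowels): u, y → 2 syllables.
/u…y/ gap (V1→V2): /zt/ — longest licit onset from the right is /t/, leaving /z/ as coda.
So the parse is zuz.tym.
Mapping each syllable to C/V: /zuz/ → CVC, /tym/ → CVC.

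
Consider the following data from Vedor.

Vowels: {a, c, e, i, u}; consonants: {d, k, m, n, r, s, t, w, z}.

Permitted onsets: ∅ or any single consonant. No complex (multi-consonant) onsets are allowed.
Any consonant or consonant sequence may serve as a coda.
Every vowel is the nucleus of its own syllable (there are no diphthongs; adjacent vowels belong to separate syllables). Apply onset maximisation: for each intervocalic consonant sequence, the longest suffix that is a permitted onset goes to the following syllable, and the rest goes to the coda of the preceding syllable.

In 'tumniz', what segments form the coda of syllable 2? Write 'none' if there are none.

The vowels are u, i — 2 nuclei, so 2 syllables.
Between /u/ (V1) and /i/ (V2): /mn/ — longest licit onset from the right is /n/, leaving /m/ as coda.
Result: tum.niz.
Syllable 2 is /niz/: onset /n/, nucleus /i/, coda /z/.

z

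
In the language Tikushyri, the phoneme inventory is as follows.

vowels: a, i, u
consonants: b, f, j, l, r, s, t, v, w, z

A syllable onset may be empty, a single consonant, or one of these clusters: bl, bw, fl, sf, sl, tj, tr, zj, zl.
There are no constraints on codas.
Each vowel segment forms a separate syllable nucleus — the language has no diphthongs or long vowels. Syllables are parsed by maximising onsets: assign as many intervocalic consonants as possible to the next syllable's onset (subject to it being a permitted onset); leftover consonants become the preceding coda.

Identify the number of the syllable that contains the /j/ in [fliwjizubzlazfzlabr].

2

Nuclei (vowels): i, i, u, a, a → 5 syllables.
σ1/σ2 boundary: /wj/ — longest licit onset from the right is /j/, leaving /w/ as coda.
σ2/σ3 boundary: just /z/ — single C goes to the following onset.
σ3/σ4 boundary: /bzl/ splits as /b/ + /zl/ (/zl/ is the longest suffix that is a licit onset).
σ4/σ5 boundary: /zfzl/ splits as /zf/ + /zl/ (/zl/ is the longest suffix that is a licit onset).
Putting it together: fliw.ji.zub.zlazf.zlabr.
The /j/ is in the onset of syllable 2 (/ji/).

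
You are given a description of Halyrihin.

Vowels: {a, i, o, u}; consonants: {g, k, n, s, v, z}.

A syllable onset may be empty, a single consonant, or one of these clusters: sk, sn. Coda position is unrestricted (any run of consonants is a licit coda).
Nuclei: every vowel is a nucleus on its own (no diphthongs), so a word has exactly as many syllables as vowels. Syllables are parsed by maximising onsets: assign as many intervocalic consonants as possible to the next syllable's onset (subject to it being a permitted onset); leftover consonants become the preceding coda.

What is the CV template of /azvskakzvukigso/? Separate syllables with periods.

VCC.CCVCC.CV.CVC.CV

Vowels present: a, a, u, i, o; each is a nucleus, giving 5 syllables.
Between /a/ (V1) and /a/ (V2): cluster /zvsk/ — the longest permitted-onset suffix is /sk/; onset = /sk/, preceding coda = /zv/.
Between /a/ (V2) and /u/ (V3): cluster /kzv/ — the longest permitted-onset suffix is /v/; onset = /v/, preceding coda = /kz/.
Between /u/ (V3) and /i/ (V4): /k/ → onset of the next syllable (single consonants are always licit onsets).
Between /i/ (V4) and /o/ (V5): /gs/ splits as /g/ + /s/ (/s/ is the longest suffix that is a licit onset).
Syllabification: azv.skakz.vu.kig.so.
Mapping each syllable to C/V: /azv/ → VCC, /skakz/ → CCVCC, /vu/ → CV, /kig/ → CVC, /so/ → CV.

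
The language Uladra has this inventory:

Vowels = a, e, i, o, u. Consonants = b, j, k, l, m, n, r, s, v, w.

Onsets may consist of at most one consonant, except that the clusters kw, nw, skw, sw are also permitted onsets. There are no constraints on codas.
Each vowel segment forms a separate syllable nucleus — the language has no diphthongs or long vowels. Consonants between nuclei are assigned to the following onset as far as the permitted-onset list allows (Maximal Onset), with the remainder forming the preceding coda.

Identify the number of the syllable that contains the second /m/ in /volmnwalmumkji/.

3

Vowels present: o, a, u, i; each is a nucleus, giving 4 syllables.
V1 /o/ – V2 /a/: /lmnw/; trying suffixes from longest down, /nw/ is the first permitted one, so coda /lm/ | onset /nw/.
V2 /a/ – V3 /u/: /lm/ — longest licit onset from the right is /m/, leaving /l/ as coda.
V3 /u/ – V4 /i/: /mkj/ splits as /mk/ + /j/ (/j/ is the longest suffix that is a licit onset).
Result: volm.nwal.mumk.ji.
The second /m/ is in the onset of syllable 3 (/mumk/).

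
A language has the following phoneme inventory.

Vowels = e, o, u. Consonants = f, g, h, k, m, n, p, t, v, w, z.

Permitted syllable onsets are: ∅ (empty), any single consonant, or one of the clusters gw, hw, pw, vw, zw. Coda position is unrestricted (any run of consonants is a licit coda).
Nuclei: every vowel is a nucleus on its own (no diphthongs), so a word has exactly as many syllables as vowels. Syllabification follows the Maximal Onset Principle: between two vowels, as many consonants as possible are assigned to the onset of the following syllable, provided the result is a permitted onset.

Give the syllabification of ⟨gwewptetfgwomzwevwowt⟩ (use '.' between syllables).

gwewp.tetf.gwom.zwe.vwowt

Vowels present: e, e, o, e, o; each is a nucleus, giving 5 syllables.
V1 /e/ – V2 /e/: /wpt/; trying suffixes from longest down, /t/ is the first permitted one, so coda /wp/ | onset /t/.
V2 /e/ – V3 /o/: cluster /tfgw/ — the longest permitted-onset suffix is /gw/; onset = /gw/, preceding coda = /tf/.
V3 /o/ – V4 /e/: /mzw/; trying suffixes from longest down, /zw/ is the first permitted one, so coda /m/ | onset /zw/.
V4 /e/ – V5 /o/: /vw/ is a licit onset in full, so it all attaches to the next syllable.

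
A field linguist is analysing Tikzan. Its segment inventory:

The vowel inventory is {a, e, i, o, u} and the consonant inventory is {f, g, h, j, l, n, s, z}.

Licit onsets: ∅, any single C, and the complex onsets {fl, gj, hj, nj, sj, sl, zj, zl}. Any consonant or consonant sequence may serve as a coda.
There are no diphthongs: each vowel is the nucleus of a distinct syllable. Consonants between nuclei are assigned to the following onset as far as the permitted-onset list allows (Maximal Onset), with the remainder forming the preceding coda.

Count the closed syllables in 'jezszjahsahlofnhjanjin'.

Nuclei (vowels): e, a, a, o, a, i → 6 syllables.
σ1/σ2 boundary: /zszj/ — longest licit onset from the right is /zj/, leaving /zs/ as coda.
σ2/σ3 boundary: /hs/ splits as /h/ + /s/ (/s/ is the longest suffix that is a licit onset).
σ3/σ4 boundary: /hl/ splits as /h/ + /l/ (/l/ is the longest suffix that is a licit onset).
σ4/σ5 boundary: /fnhj/ — longest licit onset from the right is /hj/, leaving /fn/ as coda.
σ5/σ6 boundary: /nj/ — entire cluster is a permitted onset → onset /nj/, coda ∅.
Result: jezs.zjah.sah.lofn.hja.njin.
Classifying each syllable: /jezs/ (closed), /zjah/ (closed), /sah/ (closed), /lofn/ (closed), /hja/ (open), /njin/ (closed).
Closed syllables: 5.

5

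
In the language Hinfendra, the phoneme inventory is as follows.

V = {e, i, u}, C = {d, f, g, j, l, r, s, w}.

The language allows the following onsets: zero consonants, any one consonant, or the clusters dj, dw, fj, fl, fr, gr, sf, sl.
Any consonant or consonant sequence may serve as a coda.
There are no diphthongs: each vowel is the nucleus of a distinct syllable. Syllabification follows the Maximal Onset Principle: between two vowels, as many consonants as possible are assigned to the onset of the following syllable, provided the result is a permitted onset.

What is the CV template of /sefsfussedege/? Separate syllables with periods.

CVC.CCVC.CV.CV.CV

The vowels are e, u, e, e, e — 5 nuclei, so 5 syllables.
/e…u/ gap (V1→V2): /fsf/ splits as /f/ + /sf/ (/sf/ is the longest suffix that is a licit onset).
/u…e/ gap (V2→V3): /ss/; trying suffixes from longest down, /s/ is the first permitted one, so coda /s/ | onset /s/.
/e…e/ gap (V3→V4): /d/ is a single consonant, so it becomes the next onset.
/e…e/ gap (V4→V5): /g/ is a single consonant, so it becomes the next onset.
Syllabification: sef.sfus.se.de.ge.
Mapping each syllable to C/V: /sef/ → CVC, /sfus/ → CCVC, /se/ → CV, /de/ → CV, /ge/ → CV.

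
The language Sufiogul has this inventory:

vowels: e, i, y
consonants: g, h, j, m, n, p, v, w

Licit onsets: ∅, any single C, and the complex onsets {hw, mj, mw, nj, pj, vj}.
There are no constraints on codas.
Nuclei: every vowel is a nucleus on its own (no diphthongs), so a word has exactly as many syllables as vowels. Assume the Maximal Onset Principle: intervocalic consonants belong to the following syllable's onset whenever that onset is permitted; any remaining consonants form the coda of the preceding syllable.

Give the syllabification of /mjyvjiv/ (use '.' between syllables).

mjy.vjiv

Vowels present: y, i; each is a nucleus, giving 2 syllables.
V1 /y/ – V2 /i/: /vj/ is a licit onset in full, so it all attaches to the next syllable.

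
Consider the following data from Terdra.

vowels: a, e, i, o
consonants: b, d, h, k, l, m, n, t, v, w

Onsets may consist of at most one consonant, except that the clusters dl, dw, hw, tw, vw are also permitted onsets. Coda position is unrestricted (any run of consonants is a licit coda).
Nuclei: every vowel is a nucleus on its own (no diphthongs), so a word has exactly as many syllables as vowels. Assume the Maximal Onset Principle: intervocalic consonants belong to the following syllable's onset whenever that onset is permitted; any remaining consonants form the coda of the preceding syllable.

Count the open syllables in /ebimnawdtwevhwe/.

2

The vowels are e, i, a, e, e — 5 nuclei, so 5 syllables.
σ1/σ2 boundary: just /b/ — single C goes to the following onset.
σ2/σ3 boundary: cluster /mn/ — the longest permitted-onset suffix is /n/; onset = /n/, preceding coda = /m/.
σ3/σ4 boundary: /wdtw/ splits as /wd/ + /tw/ (/tw/ is the longest suffix that is a licit onset).
σ4/σ5 boundary: /vhw/ splits as /v/ + /hw/ (/hw/ is the longest suffix that is a licit onset).
Result: e.bim.nawd.twev.hwe.
Classifying each syllable: /e/ (open), /bim/ (closed), /nawd/ (closed), /twev/ (closed), /hwe/ (open).
Open syllables: 2.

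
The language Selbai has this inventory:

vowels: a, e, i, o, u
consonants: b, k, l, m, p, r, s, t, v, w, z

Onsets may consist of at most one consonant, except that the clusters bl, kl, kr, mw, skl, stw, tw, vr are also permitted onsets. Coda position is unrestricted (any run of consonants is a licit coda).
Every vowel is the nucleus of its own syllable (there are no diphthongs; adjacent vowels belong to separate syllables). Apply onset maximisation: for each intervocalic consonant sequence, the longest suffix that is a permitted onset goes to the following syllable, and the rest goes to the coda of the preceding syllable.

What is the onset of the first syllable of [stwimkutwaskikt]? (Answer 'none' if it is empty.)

The vowels are i, u, a, i — 4 nuclei, so 4 syllables.
Between /i/ (V1) and /u/ (V2): /mk/; trying suffixes from longest down, /k/ is the first permitted one, so coda /m/ | onset /k/.
Between /u/ (V2) and /a/ (V3): /tw/ is a licit onset in full, so it all attaches to the next syllable.
Between /a/ (V3) and /i/ (V4): cluster /sk/ — the longest permitted-onset suffix is /k/; onset = /k/, preceding coda = /s/.
Syllabification: stwim.ku.twas.kikt.
Syllable 1 is /stwim/: onset /stw/, nucleus /i/, coda /m/.

stw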